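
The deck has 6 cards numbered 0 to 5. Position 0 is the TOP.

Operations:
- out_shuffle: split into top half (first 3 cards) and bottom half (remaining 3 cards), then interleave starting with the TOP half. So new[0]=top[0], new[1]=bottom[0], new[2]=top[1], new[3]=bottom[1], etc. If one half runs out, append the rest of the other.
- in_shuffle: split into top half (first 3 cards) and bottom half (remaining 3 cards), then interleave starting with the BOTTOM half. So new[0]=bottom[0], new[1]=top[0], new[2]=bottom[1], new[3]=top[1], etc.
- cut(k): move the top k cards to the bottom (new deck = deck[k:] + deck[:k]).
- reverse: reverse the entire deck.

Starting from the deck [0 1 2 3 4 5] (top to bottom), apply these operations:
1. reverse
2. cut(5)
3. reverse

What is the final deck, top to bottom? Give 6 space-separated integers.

After op 1 (reverse): [5 4 3 2 1 0]
After op 2 (cut(5)): [0 5 4 3 2 1]
After op 3 (reverse): [1 2 3 4 5 0]

Answer: 1 2 3 4 5 0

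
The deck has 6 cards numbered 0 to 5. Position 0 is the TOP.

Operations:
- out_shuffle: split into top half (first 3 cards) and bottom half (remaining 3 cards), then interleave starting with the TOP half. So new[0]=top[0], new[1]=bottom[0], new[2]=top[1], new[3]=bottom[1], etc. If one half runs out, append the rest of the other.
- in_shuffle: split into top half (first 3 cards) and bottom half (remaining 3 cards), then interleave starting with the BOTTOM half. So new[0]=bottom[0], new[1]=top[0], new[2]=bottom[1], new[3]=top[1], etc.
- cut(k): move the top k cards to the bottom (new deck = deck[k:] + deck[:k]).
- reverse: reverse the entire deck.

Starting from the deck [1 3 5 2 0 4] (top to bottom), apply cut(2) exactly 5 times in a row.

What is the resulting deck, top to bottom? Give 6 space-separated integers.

After op 1 (cut(2)): [5 2 0 4 1 3]
After op 2 (cut(2)): [0 4 1 3 5 2]
After op 3 (cut(2)): [1 3 5 2 0 4]
After op 4 (cut(2)): [5 2 0 4 1 3]
After op 5 (cut(2)): [0 4 1 3 5 2]

Answer: 0 4 1 3 5 2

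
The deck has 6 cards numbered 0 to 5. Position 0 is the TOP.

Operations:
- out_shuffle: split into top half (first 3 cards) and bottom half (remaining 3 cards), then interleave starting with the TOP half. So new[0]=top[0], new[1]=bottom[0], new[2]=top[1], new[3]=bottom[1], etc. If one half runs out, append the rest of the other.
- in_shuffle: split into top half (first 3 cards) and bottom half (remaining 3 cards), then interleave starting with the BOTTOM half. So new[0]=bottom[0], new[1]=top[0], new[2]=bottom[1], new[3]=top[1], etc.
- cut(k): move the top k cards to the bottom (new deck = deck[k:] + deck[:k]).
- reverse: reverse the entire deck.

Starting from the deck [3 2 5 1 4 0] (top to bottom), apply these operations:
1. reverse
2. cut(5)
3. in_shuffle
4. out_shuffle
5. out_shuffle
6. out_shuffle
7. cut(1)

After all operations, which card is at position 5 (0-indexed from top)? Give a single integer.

After op 1 (reverse): [0 4 1 5 2 3]
After op 2 (cut(5)): [3 0 4 1 5 2]
After op 3 (in_shuffle): [1 3 5 0 2 4]
After op 4 (out_shuffle): [1 0 3 2 5 4]
After op 5 (out_shuffle): [1 2 0 5 3 4]
After op 6 (out_shuffle): [1 5 2 3 0 4]
After op 7 (cut(1)): [5 2 3 0 4 1]
Position 5: card 1.

Answer: 1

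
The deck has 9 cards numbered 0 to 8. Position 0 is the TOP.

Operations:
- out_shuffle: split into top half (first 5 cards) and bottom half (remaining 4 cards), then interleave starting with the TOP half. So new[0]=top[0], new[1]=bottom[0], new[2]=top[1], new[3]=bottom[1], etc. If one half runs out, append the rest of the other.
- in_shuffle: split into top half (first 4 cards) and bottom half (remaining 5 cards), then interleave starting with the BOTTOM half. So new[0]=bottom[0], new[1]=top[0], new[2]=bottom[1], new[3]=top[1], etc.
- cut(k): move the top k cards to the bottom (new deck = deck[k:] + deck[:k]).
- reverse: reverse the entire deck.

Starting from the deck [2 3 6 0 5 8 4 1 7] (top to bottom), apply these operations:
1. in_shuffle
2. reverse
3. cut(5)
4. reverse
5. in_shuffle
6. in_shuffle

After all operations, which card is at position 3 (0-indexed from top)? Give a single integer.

After op 1 (in_shuffle): [5 2 8 3 4 6 1 0 7]
After op 2 (reverse): [7 0 1 6 4 3 8 2 5]
After op 3 (cut(5)): [3 8 2 5 7 0 1 6 4]
After op 4 (reverse): [4 6 1 0 7 5 2 8 3]
After op 5 (in_shuffle): [7 4 5 6 2 1 8 0 3]
After op 6 (in_shuffle): [2 7 1 4 8 5 0 6 3]
Position 3: card 4.

Answer: 4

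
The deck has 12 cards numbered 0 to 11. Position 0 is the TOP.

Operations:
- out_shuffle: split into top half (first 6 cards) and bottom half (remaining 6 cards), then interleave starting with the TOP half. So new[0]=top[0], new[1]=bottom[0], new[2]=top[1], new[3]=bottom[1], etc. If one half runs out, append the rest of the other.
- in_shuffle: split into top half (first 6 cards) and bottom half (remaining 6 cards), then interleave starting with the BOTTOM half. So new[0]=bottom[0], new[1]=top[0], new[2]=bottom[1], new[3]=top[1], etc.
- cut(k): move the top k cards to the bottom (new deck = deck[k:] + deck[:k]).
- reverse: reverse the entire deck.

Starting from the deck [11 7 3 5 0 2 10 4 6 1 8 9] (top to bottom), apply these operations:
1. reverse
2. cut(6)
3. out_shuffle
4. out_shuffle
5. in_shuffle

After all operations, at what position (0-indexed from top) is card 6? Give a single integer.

After op 1 (reverse): [9 8 1 6 4 10 2 0 5 3 7 11]
After op 2 (cut(6)): [2 0 5 3 7 11 9 8 1 6 4 10]
After op 3 (out_shuffle): [2 9 0 8 5 1 3 6 7 4 11 10]
After op 4 (out_shuffle): [2 3 9 6 0 7 8 4 5 11 1 10]
After op 5 (in_shuffle): [8 2 4 3 5 9 11 6 1 0 10 7]
Card 6 is at position 7.

Answer: 7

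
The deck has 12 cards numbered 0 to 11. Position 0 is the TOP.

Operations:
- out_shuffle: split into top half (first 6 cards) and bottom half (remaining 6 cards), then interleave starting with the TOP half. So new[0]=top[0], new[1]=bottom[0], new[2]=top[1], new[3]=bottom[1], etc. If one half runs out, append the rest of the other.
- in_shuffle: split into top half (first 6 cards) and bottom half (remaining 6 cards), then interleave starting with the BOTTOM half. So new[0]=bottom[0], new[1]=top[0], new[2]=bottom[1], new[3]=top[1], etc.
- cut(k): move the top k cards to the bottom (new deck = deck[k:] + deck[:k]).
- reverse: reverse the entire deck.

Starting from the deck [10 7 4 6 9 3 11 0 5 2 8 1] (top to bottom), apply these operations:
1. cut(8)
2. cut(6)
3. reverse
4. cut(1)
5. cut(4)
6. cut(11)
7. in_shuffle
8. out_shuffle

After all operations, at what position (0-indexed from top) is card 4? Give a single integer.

Answer: 4

Derivation:
After op 1 (cut(8)): [5 2 8 1 10 7 4 6 9 3 11 0]
After op 2 (cut(6)): [4 6 9 3 11 0 5 2 8 1 10 7]
After op 3 (reverse): [7 10 1 8 2 5 0 11 3 9 6 4]
After op 4 (cut(1)): [10 1 8 2 5 0 11 3 9 6 4 7]
After op 5 (cut(4)): [5 0 11 3 9 6 4 7 10 1 8 2]
After op 6 (cut(11)): [2 5 0 11 3 9 6 4 7 10 1 8]
After op 7 (in_shuffle): [6 2 4 5 7 0 10 11 1 3 8 9]
After op 8 (out_shuffle): [6 10 2 11 4 1 5 3 7 8 0 9]
Card 4 is at position 4.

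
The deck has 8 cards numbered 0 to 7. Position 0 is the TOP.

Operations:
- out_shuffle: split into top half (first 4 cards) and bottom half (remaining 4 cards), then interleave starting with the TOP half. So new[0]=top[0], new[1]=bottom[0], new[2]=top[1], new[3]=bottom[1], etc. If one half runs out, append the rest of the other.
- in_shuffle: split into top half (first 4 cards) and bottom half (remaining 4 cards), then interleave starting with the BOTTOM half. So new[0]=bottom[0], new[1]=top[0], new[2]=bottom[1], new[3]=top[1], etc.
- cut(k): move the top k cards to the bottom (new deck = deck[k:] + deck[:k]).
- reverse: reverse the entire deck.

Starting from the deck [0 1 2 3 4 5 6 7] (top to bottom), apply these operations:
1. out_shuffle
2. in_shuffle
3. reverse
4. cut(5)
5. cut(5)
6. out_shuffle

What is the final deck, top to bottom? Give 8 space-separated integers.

Answer: 1 0 3 2 4 5 6 7

Derivation:
After op 1 (out_shuffle): [0 4 1 5 2 6 3 7]
After op 2 (in_shuffle): [2 0 6 4 3 1 7 5]
After op 3 (reverse): [5 7 1 3 4 6 0 2]
After op 4 (cut(5)): [6 0 2 5 7 1 3 4]
After op 5 (cut(5)): [1 3 4 6 0 2 5 7]
After op 6 (out_shuffle): [1 0 3 2 4 5 6 7]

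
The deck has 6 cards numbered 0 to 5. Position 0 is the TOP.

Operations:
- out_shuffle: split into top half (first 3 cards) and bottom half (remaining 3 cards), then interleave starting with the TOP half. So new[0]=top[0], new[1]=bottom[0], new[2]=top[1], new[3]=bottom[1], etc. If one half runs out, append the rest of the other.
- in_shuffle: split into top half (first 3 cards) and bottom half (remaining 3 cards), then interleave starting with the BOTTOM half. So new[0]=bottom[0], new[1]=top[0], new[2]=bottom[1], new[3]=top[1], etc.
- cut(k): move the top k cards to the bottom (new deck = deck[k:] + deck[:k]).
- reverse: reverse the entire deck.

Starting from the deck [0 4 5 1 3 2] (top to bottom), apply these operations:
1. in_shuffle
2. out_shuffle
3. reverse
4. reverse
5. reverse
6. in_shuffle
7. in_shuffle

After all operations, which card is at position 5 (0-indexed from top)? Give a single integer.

Answer: 4

Derivation:
After op 1 (in_shuffle): [1 0 3 4 2 5]
After op 2 (out_shuffle): [1 4 0 2 3 5]
After op 3 (reverse): [5 3 2 0 4 1]
After op 4 (reverse): [1 4 0 2 3 5]
After op 5 (reverse): [5 3 2 0 4 1]
After op 6 (in_shuffle): [0 5 4 3 1 2]
After op 7 (in_shuffle): [3 0 1 5 2 4]
Position 5: card 4.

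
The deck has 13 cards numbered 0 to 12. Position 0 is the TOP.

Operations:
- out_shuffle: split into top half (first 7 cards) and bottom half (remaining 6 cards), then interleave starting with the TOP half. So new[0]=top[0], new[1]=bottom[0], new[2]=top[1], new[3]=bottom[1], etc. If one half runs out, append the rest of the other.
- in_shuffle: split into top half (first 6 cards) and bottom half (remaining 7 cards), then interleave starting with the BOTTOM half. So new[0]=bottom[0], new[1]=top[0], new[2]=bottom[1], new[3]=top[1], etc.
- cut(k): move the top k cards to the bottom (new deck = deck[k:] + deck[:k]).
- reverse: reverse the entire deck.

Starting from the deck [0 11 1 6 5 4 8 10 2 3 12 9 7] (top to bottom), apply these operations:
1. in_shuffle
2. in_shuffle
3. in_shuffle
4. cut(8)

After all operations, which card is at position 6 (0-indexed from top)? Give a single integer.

Answer: 3

Derivation:
After op 1 (in_shuffle): [8 0 10 11 2 1 3 6 12 5 9 4 7]
After op 2 (in_shuffle): [3 8 6 0 12 10 5 11 9 2 4 1 7]
After op 3 (in_shuffle): [5 3 11 8 9 6 2 0 4 12 1 10 7]
After op 4 (cut(8)): [4 12 1 10 7 5 3 11 8 9 6 2 0]
Position 6: card 3.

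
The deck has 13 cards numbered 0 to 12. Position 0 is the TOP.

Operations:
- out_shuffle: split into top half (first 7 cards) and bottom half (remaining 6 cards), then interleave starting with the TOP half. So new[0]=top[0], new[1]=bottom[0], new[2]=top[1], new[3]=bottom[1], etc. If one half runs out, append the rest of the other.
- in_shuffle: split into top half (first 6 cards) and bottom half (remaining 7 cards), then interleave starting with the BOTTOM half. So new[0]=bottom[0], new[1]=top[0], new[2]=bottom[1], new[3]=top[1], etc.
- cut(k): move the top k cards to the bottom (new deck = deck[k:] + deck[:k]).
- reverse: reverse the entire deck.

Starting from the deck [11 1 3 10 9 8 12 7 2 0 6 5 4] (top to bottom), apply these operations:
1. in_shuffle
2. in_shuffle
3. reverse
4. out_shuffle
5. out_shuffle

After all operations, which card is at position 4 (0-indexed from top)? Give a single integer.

After op 1 (in_shuffle): [12 11 7 1 2 3 0 10 6 9 5 8 4]
After op 2 (in_shuffle): [0 12 10 11 6 7 9 1 5 2 8 3 4]
After op 3 (reverse): [4 3 8 2 5 1 9 7 6 11 10 12 0]
After op 4 (out_shuffle): [4 7 3 6 8 11 2 10 5 12 1 0 9]
After op 5 (out_shuffle): [4 10 7 5 3 12 6 1 8 0 11 9 2]
Position 4: card 3.

Answer: 3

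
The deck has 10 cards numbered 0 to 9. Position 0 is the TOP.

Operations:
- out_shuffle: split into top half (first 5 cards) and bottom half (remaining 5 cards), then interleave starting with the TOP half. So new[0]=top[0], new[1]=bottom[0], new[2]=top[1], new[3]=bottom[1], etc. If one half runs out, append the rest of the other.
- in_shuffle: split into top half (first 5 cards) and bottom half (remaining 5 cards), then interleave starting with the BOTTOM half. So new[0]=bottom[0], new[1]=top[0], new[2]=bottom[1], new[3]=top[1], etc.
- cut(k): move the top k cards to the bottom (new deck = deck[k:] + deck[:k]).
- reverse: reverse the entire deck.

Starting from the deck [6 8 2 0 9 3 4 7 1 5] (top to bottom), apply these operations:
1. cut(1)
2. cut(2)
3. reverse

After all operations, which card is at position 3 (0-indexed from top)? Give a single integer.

Answer: 5

Derivation:
After op 1 (cut(1)): [8 2 0 9 3 4 7 1 5 6]
After op 2 (cut(2)): [0 9 3 4 7 1 5 6 8 2]
After op 3 (reverse): [2 8 6 5 1 7 4 3 9 0]
Position 3: card 5.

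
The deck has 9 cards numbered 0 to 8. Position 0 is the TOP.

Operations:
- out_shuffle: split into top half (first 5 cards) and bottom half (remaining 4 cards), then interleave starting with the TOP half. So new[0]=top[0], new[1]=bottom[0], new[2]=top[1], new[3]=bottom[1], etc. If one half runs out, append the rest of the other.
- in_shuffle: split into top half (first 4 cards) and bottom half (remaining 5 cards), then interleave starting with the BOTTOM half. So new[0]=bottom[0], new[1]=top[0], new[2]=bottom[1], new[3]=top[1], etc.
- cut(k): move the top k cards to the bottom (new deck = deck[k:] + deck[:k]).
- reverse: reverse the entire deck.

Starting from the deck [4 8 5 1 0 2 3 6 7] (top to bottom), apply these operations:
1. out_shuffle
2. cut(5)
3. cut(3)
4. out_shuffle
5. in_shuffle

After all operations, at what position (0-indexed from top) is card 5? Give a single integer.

Answer: 3

Derivation:
After op 1 (out_shuffle): [4 2 8 3 5 6 1 7 0]
After op 2 (cut(5)): [6 1 7 0 4 2 8 3 5]
After op 3 (cut(3)): [0 4 2 8 3 5 6 1 7]
After op 4 (out_shuffle): [0 5 4 6 2 1 8 7 3]
After op 5 (in_shuffle): [2 0 1 5 8 4 7 6 3]
Card 5 is at position 3.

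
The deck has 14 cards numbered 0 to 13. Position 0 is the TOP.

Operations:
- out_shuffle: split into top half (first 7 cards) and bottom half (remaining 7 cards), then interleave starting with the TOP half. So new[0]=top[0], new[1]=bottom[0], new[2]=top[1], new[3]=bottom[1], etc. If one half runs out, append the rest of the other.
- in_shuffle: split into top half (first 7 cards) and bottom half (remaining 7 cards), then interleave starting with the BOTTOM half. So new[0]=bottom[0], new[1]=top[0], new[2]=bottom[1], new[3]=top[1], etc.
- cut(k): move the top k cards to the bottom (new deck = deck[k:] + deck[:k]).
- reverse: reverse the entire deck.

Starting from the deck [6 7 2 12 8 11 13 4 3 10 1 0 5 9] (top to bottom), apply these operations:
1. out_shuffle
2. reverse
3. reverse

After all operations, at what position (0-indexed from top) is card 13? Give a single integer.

After op 1 (out_shuffle): [6 4 7 3 2 10 12 1 8 0 11 5 13 9]
After op 2 (reverse): [9 13 5 11 0 8 1 12 10 2 3 7 4 6]
After op 3 (reverse): [6 4 7 3 2 10 12 1 8 0 11 5 13 9]
Card 13 is at position 12.

Answer: 12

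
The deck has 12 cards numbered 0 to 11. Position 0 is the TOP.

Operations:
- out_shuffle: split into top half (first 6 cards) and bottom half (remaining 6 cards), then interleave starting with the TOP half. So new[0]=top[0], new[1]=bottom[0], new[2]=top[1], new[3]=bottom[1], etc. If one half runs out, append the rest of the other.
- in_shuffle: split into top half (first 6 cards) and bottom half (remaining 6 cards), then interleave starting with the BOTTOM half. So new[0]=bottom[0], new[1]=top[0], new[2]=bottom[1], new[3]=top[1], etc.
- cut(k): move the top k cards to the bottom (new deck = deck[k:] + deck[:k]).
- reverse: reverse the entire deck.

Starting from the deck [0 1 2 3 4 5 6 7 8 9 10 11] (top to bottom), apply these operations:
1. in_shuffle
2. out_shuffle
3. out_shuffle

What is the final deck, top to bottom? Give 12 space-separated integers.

Answer: 6 1 9 4 0 8 3 11 7 2 10 5

Derivation:
After op 1 (in_shuffle): [6 0 7 1 8 2 9 3 10 4 11 5]
After op 2 (out_shuffle): [6 9 0 3 7 10 1 4 8 11 2 5]
After op 3 (out_shuffle): [6 1 9 4 0 8 3 11 7 2 10 5]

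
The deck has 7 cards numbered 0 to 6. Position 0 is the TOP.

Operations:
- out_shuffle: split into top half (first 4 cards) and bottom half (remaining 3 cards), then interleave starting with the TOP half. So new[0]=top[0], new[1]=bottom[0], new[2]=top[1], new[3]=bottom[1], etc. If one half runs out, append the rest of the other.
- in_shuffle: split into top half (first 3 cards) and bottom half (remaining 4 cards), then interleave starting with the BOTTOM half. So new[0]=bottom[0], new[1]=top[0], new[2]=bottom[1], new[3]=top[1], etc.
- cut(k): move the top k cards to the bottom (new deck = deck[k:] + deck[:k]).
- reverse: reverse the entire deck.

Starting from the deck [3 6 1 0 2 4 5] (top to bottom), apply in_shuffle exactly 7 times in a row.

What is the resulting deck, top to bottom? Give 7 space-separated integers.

Answer: 0 3 2 6 4 1 5

Derivation:
After op 1 (in_shuffle): [0 3 2 6 4 1 5]
After op 2 (in_shuffle): [6 0 4 3 1 2 5]
After op 3 (in_shuffle): [3 6 1 0 2 4 5]
After op 4 (in_shuffle): [0 3 2 6 4 1 5]
After op 5 (in_shuffle): [6 0 4 3 1 2 5]
After op 6 (in_shuffle): [3 6 1 0 2 4 5]
After op 7 (in_shuffle): [0 3 2 6 4 1 5]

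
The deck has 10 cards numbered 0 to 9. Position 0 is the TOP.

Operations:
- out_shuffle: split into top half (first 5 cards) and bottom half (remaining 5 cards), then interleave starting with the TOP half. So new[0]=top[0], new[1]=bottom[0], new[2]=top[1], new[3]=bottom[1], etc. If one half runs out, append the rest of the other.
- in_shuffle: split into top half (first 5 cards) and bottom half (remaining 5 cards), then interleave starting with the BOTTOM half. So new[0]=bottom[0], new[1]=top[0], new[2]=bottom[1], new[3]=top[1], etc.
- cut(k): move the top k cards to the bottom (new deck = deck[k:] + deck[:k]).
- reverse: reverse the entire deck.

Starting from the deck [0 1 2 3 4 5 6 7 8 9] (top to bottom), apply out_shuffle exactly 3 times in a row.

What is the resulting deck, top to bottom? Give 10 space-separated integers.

After op 1 (out_shuffle): [0 5 1 6 2 7 3 8 4 9]
After op 2 (out_shuffle): [0 7 5 3 1 8 6 4 2 9]
After op 3 (out_shuffle): [0 8 7 6 5 4 3 2 1 9]

Answer: 0 8 7 6 5 4 3 2 1 9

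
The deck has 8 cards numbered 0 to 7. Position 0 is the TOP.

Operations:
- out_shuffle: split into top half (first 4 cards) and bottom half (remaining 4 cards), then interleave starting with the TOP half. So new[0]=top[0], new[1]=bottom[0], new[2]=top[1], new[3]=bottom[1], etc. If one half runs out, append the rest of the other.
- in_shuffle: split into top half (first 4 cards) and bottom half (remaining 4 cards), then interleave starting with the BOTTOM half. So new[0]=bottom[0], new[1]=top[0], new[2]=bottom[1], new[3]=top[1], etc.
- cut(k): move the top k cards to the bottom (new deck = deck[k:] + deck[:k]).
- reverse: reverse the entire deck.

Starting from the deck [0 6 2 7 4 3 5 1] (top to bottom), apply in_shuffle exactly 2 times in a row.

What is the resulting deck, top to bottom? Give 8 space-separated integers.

After op 1 (in_shuffle): [4 0 3 6 5 2 1 7]
After op 2 (in_shuffle): [5 4 2 0 1 3 7 6]

Answer: 5 4 2 0 1 3 7 6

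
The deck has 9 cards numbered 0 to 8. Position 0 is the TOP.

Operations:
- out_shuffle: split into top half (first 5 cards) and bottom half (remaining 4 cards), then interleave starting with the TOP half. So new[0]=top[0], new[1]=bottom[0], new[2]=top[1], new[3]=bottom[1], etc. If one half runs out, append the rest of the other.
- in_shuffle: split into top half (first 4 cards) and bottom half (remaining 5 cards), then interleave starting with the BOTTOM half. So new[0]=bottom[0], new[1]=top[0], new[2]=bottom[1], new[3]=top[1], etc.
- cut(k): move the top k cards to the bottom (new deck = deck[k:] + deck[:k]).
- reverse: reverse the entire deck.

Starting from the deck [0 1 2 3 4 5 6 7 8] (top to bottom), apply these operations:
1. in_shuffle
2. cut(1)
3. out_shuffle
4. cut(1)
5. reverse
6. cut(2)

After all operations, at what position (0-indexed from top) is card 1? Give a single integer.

Answer: 3

Derivation:
After op 1 (in_shuffle): [4 0 5 1 6 2 7 3 8]
After op 2 (cut(1)): [0 5 1 6 2 7 3 8 4]
After op 3 (out_shuffle): [0 7 5 3 1 8 6 4 2]
After op 4 (cut(1)): [7 5 3 1 8 6 4 2 0]
After op 5 (reverse): [0 2 4 6 8 1 3 5 7]
After op 6 (cut(2)): [4 6 8 1 3 5 7 0 2]
Card 1 is at position 3.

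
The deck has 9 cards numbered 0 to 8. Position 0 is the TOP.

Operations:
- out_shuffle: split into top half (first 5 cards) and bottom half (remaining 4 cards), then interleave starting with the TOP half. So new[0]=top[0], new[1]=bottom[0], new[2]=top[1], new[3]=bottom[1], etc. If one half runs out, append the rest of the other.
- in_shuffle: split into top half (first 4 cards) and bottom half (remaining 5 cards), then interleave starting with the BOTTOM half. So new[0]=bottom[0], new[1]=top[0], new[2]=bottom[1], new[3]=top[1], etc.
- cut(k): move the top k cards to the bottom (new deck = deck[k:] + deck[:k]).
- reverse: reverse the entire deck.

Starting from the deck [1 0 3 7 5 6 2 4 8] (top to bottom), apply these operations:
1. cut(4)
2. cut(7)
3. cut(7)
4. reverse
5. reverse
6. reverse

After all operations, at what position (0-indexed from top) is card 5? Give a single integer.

Answer: 4

Derivation:
After op 1 (cut(4)): [5 6 2 4 8 1 0 3 7]
After op 2 (cut(7)): [3 7 5 6 2 4 8 1 0]
After op 3 (cut(7)): [1 0 3 7 5 6 2 4 8]
After op 4 (reverse): [8 4 2 6 5 7 3 0 1]
After op 5 (reverse): [1 0 3 7 5 6 2 4 8]
After op 6 (reverse): [8 4 2 6 5 7 3 0 1]
Card 5 is at position 4.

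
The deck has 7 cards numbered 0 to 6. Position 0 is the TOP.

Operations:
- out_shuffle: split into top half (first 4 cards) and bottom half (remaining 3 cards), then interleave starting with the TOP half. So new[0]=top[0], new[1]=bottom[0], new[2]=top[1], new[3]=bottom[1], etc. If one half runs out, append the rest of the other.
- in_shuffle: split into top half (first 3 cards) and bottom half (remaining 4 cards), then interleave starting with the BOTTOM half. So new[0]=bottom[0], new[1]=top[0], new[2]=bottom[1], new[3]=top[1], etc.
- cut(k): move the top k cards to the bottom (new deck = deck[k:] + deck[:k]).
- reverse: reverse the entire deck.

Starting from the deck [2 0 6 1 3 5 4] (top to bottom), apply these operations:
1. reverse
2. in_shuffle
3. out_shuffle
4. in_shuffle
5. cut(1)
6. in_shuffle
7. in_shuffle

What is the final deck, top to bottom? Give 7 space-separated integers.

After op 1 (reverse): [4 5 3 1 6 0 2]
After op 2 (in_shuffle): [1 4 6 5 0 3 2]
After op 3 (out_shuffle): [1 0 4 3 6 2 5]
After op 4 (in_shuffle): [3 1 6 0 2 4 5]
After op 5 (cut(1)): [1 6 0 2 4 5 3]
After op 6 (in_shuffle): [2 1 4 6 5 0 3]
After op 7 (in_shuffle): [6 2 5 1 0 4 3]

Answer: 6 2 5 1 0 4 3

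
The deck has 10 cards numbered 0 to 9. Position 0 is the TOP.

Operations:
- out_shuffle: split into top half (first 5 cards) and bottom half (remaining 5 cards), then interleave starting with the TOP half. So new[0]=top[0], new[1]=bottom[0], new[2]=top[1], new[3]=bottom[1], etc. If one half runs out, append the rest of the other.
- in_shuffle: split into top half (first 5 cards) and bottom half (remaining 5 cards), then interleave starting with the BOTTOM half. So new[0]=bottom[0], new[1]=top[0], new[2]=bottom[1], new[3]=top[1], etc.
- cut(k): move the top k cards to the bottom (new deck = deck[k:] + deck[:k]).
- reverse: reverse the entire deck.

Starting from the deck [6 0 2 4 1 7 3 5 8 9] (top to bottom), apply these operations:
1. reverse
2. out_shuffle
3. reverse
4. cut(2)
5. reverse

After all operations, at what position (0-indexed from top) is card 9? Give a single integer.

After op 1 (reverse): [9 8 5 3 7 1 4 2 0 6]
After op 2 (out_shuffle): [9 1 8 4 5 2 3 0 7 6]
After op 3 (reverse): [6 7 0 3 2 5 4 8 1 9]
After op 4 (cut(2)): [0 3 2 5 4 8 1 9 6 7]
After op 5 (reverse): [7 6 9 1 8 4 5 2 3 0]
Card 9 is at position 2.

Answer: 2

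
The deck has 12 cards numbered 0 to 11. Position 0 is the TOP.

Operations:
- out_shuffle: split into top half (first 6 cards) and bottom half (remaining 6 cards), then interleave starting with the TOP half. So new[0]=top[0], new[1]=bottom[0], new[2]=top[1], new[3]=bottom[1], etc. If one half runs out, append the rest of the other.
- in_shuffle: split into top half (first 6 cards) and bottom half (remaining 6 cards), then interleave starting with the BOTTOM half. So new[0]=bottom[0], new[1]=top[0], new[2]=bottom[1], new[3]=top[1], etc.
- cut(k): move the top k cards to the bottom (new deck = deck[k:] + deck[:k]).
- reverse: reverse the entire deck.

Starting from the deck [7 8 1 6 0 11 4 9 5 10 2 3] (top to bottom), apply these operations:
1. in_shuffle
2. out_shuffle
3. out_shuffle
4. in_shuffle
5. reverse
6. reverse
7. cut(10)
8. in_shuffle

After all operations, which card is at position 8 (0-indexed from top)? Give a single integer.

Answer: 2

Derivation:
After op 1 (in_shuffle): [4 7 9 8 5 1 10 6 2 0 3 11]
After op 2 (out_shuffle): [4 10 7 6 9 2 8 0 5 3 1 11]
After op 3 (out_shuffle): [4 8 10 0 7 5 6 3 9 1 2 11]
After op 4 (in_shuffle): [6 4 3 8 9 10 1 0 2 7 11 5]
After op 5 (reverse): [5 11 7 2 0 1 10 9 8 3 4 6]
After op 6 (reverse): [6 4 3 8 9 10 1 0 2 7 11 5]
After op 7 (cut(10)): [11 5 6 4 3 8 9 10 1 0 2 7]
After op 8 (in_shuffle): [9 11 10 5 1 6 0 4 2 3 7 8]
Position 8: card 2.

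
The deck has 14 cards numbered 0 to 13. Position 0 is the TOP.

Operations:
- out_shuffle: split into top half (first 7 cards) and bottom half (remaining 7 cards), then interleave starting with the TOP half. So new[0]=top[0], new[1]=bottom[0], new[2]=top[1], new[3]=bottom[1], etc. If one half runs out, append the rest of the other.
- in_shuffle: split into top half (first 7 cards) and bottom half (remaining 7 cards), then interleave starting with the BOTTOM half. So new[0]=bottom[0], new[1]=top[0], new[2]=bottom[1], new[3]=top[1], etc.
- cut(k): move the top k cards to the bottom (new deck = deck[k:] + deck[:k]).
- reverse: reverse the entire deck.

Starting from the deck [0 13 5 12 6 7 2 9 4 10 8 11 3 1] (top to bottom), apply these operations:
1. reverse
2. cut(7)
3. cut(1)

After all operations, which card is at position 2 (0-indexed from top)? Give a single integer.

After op 1 (reverse): [1 3 11 8 10 4 9 2 7 6 12 5 13 0]
After op 2 (cut(7)): [2 7 6 12 5 13 0 1 3 11 8 10 4 9]
After op 3 (cut(1)): [7 6 12 5 13 0 1 3 11 8 10 4 9 2]
Position 2: card 12.

Answer: 12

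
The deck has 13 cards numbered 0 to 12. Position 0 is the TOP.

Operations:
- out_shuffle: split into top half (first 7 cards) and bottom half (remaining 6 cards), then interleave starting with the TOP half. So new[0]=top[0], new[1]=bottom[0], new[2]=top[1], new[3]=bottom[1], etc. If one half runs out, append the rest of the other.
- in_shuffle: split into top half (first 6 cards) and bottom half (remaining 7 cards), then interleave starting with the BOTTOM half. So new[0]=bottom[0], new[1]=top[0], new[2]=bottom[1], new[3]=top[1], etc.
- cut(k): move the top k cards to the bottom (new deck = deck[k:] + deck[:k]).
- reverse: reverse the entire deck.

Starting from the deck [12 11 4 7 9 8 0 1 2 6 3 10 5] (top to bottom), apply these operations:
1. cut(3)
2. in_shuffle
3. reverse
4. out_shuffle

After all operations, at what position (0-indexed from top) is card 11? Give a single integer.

Answer: 4

Derivation:
After op 1 (cut(3)): [7 9 8 0 1 2 6 3 10 5 12 11 4]
After op 2 (in_shuffle): [6 7 3 9 10 8 5 0 12 1 11 2 4]
After op 3 (reverse): [4 2 11 1 12 0 5 8 10 9 3 7 6]
After op 4 (out_shuffle): [4 8 2 10 11 9 1 3 12 7 0 6 5]
Card 11 is at position 4.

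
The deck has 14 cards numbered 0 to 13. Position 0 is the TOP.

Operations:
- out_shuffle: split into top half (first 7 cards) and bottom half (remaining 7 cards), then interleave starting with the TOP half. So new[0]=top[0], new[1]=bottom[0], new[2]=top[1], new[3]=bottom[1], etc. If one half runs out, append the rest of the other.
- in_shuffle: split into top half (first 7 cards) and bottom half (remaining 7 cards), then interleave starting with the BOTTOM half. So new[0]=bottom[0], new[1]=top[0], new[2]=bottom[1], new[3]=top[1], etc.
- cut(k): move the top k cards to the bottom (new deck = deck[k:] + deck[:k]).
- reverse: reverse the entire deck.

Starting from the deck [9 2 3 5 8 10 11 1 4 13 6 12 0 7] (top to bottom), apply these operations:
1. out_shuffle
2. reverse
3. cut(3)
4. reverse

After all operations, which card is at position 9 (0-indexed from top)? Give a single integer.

Answer: 5

Derivation:
After op 1 (out_shuffle): [9 1 2 4 3 13 5 6 8 12 10 0 11 7]
After op 2 (reverse): [7 11 0 10 12 8 6 5 13 3 4 2 1 9]
After op 3 (cut(3)): [10 12 8 6 5 13 3 4 2 1 9 7 11 0]
After op 4 (reverse): [0 11 7 9 1 2 4 3 13 5 6 8 12 10]
Position 9: card 5.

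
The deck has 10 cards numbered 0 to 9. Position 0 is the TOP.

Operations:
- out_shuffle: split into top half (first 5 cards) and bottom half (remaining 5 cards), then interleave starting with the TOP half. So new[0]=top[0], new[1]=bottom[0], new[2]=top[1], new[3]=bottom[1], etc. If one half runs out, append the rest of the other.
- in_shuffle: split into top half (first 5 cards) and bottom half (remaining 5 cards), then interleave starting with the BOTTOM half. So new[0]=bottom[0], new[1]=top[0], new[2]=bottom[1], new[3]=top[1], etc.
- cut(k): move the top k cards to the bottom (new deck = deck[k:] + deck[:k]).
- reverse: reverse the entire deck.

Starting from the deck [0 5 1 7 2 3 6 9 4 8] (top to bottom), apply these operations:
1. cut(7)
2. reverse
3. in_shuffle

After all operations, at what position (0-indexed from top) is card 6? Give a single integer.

After op 1 (cut(7)): [9 4 8 0 5 1 7 2 3 6]
After op 2 (reverse): [6 3 2 7 1 5 0 8 4 9]
After op 3 (in_shuffle): [5 6 0 3 8 2 4 7 9 1]
Card 6 is at position 1.

Answer: 1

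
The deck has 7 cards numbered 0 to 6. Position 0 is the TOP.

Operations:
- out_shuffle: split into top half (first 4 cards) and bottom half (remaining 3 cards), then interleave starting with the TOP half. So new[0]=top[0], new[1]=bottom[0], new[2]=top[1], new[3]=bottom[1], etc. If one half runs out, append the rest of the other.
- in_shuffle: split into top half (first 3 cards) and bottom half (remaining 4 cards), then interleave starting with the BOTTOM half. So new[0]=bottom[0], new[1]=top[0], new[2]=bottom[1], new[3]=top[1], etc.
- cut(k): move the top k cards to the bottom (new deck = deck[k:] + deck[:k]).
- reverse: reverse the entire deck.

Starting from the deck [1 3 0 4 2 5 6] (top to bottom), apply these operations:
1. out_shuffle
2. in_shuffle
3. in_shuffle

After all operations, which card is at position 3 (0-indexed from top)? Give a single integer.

Answer: 1

Derivation:
After op 1 (out_shuffle): [1 2 3 5 0 6 4]
After op 2 (in_shuffle): [5 1 0 2 6 3 4]
After op 3 (in_shuffle): [2 5 6 1 3 0 4]
Position 3: card 1.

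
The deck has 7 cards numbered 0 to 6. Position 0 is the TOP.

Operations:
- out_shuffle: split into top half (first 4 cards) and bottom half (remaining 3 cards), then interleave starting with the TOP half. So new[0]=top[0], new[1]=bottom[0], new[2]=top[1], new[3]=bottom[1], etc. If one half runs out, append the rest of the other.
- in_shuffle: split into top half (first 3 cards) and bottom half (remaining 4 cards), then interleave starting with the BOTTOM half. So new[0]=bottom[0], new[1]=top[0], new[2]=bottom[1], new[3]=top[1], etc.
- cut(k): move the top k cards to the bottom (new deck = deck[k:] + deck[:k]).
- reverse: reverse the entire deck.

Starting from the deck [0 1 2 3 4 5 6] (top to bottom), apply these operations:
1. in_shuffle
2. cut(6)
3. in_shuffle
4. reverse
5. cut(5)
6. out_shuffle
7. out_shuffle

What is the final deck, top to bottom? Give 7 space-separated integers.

After op 1 (in_shuffle): [3 0 4 1 5 2 6]
After op 2 (cut(6)): [6 3 0 4 1 5 2]
After op 3 (in_shuffle): [4 6 1 3 5 0 2]
After op 4 (reverse): [2 0 5 3 1 6 4]
After op 5 (cut(5)): [6 4 2 0 5 3 1]
After op 6 (out_shuffle): [6 5 4 3 2 1 0]
After op 7 (out_shuffle): [6 2 5 1 4 0 3]

Answer: 6 2 5 1 4 0 3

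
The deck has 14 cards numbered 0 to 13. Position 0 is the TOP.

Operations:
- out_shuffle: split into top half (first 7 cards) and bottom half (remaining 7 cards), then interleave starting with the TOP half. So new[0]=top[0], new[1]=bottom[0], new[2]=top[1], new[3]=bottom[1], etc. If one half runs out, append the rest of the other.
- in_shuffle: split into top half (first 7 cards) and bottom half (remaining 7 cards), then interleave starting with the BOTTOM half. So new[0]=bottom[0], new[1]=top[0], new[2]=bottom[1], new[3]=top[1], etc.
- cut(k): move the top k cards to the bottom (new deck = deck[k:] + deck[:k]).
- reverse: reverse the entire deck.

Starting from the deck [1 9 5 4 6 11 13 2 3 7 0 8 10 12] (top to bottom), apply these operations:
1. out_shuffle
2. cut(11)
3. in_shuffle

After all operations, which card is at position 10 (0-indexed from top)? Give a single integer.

Answer: 8

Derivation:
After op 1 (out_shuffle): [1 2 9 3 5 7 4 0 6 8 11 10 13 12]
After op 2 (cut(11)): [10 13 12 1 2 9 3 5 7 4 0 6 8 11]
After op 3 (in_shuffle): [5 10 7 13 4 12 0 1 6 2 8 9 11 3]
Position 10: card 8.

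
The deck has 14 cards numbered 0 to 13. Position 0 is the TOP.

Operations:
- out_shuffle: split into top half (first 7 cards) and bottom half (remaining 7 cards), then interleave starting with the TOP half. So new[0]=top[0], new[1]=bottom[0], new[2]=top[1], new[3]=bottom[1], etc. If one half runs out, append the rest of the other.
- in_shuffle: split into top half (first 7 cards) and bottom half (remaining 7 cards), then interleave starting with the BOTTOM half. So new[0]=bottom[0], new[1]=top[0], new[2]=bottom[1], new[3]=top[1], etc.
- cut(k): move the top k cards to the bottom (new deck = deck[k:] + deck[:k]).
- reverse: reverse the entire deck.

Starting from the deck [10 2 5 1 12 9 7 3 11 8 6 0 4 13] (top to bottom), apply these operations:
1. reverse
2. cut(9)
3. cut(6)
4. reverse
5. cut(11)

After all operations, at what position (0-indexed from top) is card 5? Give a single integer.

After op 1 (reverse): [13 4 0 6 8 11 3 7 9 12 1 5 2 10]
After op 2 (cut(9)): [12 1 5 2 10 13 4 0 6 8 11 3 7 9]
After op 3 (cut(6)): [4 0 6 8 11 3 7 9 12 1 5 2 10 13]
After op 4 (reverse): [13 10 2 5 1 12 9 7 3 11 8 6 0 4]
After op 5 (cut(11)): [6 0 4 13 10 2 5 1 12 9 7 3 11 8]
Card 5 is at position 6.

Answer: 6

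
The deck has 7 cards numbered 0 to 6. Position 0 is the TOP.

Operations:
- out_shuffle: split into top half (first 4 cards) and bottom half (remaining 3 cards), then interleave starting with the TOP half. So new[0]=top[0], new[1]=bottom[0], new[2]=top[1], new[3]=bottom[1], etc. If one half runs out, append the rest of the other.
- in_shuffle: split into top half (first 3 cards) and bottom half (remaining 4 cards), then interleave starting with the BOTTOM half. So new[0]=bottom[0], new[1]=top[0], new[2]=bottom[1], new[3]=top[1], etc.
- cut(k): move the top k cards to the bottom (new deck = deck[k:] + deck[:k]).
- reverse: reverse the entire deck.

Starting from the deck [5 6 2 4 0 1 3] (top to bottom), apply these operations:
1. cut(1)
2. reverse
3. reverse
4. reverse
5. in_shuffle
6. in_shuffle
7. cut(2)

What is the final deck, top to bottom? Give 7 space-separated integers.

After op 1 (cut(1)): [6 2 4 0 1 3 5]
After op 2 (reverse): [5 3 1 0 4 2 6]
After op 3 (reverse): [6 2 4 0 1 3 5]
After op 4 (reverse): [5 3 1 0 4 2 6]
After op 5 (in_shuffle): [0 5 4 3 2 1 6]
After op 6 (in_shuffle): [3 0 2 5 1 4 6]
After op 7 (cut(2)): [2 5 1 4 6 3 0]

Answer: 2 5 1 4 6 3 0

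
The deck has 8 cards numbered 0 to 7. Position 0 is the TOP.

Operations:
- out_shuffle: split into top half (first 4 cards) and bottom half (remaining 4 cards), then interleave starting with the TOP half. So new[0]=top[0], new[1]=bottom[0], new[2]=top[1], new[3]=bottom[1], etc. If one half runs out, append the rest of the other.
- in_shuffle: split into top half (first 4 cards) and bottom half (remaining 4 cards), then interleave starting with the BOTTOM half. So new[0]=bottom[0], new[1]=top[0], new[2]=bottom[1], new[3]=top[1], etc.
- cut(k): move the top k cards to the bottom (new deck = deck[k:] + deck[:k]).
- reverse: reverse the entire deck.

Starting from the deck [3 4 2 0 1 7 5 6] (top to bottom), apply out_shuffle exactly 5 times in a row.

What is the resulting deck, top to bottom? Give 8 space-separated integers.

Answer: 3 2 1 5 4 0 7 6

Derivation:
After op 1 (out_shuffle): [3 1 4 7 2 5 0 6]
After op 2 (out_shuffle): [3 2 1 5 4 0 7 6]
After op 3 (out_shuffle): [3 4 2 0 1 7 5 6]
After op 4 (out_shuffle): [3 1 4 7 2 5 0 6]
After op 5 (out_shuffle): [3 2 1 5 4 0 7 6]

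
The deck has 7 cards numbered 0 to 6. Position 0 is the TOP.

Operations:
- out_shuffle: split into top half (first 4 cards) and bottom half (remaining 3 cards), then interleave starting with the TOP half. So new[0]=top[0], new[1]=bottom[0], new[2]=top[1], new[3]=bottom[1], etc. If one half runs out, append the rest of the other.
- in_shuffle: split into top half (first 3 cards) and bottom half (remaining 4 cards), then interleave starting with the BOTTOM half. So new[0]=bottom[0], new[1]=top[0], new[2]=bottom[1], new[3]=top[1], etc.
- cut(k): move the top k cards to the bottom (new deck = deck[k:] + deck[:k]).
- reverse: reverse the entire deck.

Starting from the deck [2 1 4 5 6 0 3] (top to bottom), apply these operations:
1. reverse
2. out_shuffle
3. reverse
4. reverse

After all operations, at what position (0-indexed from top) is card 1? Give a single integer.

After op 1 (reverse): [3 0 6 5 4 1 2]
After op 2 (out_shuffle): [3 4 0 1 6 2 5]
After op 3 (reverse): [5 2 6 1 0 4 3]
After op 4 (reverse): [3 4 0 1 6 2 5]
Card 1 is at position 3.

Answer: 3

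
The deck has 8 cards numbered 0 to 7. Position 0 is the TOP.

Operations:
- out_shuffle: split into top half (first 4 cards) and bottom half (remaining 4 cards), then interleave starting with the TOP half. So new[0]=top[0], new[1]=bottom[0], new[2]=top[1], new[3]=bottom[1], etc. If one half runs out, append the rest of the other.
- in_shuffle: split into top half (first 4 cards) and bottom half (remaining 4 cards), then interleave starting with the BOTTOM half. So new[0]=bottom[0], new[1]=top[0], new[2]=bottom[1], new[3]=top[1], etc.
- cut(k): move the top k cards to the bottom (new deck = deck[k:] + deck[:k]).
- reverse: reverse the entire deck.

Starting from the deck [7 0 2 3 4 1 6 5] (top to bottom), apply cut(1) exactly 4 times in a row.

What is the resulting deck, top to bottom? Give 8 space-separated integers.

Answer: 4 1 6 5 7 0 2 3

Derivation:
After op 1 (cut(1)): [0 2 3 4 1 6 5 7]
After op 2 (cut(1)): [2 3 4 1 6 5 7 0]
After op 3 (cut(1)): [3 4 1 6 5 7 0 2]
After op 4 (cut(1)): [4 1 6 5 7 0 2 3]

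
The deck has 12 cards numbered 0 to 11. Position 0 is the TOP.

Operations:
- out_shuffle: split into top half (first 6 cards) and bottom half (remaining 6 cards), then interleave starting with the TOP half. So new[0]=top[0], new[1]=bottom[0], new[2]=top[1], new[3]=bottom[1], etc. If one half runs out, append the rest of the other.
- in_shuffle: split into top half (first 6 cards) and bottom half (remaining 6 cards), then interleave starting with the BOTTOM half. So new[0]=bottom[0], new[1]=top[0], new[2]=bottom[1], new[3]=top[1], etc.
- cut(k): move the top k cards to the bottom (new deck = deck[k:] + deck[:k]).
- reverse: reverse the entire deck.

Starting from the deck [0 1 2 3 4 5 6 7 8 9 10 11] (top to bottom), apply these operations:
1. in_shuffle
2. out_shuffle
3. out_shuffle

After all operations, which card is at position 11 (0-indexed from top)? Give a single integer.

Answer: 5

Derivation:
After op 1 (in_shuffle): [6 0 7 1 8 2 9 3 10 4 11 5]
After op 2 (out_shuffle): [6 9 0 3 7 10 1 4 8 11 2 5]
After op 3 (out_shuffle): [6 1 9 4 0 8 3 11 7 2 10 5]
Position 11: card 5.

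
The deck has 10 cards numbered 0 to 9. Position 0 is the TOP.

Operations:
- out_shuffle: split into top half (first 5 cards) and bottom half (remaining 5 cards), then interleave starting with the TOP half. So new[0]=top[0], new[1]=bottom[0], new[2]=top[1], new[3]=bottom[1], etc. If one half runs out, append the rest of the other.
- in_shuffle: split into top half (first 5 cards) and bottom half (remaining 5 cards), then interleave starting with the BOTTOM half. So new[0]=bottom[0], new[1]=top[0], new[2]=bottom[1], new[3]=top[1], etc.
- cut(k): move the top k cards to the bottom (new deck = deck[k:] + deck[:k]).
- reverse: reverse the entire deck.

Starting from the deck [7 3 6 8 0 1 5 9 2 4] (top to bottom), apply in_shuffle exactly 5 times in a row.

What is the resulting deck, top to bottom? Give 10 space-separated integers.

After op 1 (in_shuffle): [1 7 5 3 9 6 2 8 4 0]
After op 2 (in_shuffle): [6 1 2 7 8 5 4 3 0 9]
After op 3 (in_shuffle): [5 6 4 1 3 2 0 7 9 8]
After op 4 (in_shuffle): [2 5 0 6 7 4 9 1 8 3]
After op 5 (in_shuffle): [4 2 9 5 1 0 8 6 3 7]

Answer: 4 2 9 5 1 0 8 6 3 7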